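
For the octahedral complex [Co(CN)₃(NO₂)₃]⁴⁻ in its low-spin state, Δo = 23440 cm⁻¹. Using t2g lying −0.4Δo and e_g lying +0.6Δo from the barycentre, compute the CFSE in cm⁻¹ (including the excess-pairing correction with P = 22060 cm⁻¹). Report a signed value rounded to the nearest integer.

-20132

Ligand charges: 3×(-1) from CN⁻ and 3×(-1) from NO₂⁻ sum to -6; with overall charge -4, Co is +2.
Co²⁺: group 9, so d-count = 9 − 2 = 7.
Electron filling gives t2g^6 e_g^1.
CFSE(orbital) = 6×(-0.4Δo) + 1×(0.6Δo) = -1.8Δo; with Δo = 23440 cm⁻¹ that is -42192 cm⁻¹.
Relative to high-spin t2g^5 e_g^2 (2 paired), the low-spin configuration has 1 additional pair, contributing +1 × 22060 = +22060 cm⁻¹.
Overall CFSE = -42192 + 22060 = -20132 cm⁻¹.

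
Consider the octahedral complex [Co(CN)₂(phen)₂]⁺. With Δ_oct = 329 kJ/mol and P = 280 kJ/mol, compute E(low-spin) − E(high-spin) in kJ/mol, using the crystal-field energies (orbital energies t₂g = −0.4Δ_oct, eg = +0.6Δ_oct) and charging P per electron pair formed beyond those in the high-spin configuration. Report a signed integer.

-98

Ligand charges: 2×(-1) from CN⁻ and 2×(+0) from phen sum to -2; with overall charge +1, Co is +3.
Co sits in group 9; removing 3 electrons leaves Co³⁺ with 9 − 3 = 6 d electrons.
High-spin: t₂g⁴ eg², CFSE = -0.4Δ_oct = -132 kJ/mol.
For low-spin the configuration is t₂g⁶ eg⁰: orbital energy -2.4 × 329 = -790 kJ/mol, and 2 additional pairs relative to high-spin add 560 kJ/mol, giving -230 kJ/mol.
Thus E(LS) − E(HS) = -98 kJ/mol.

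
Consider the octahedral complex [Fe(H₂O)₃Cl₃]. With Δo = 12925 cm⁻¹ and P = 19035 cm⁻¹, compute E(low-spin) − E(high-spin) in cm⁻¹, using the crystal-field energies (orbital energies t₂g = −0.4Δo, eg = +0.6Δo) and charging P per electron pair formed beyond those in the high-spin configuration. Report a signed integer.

Ligand charges: 3×(+0) from H₂O and 3×(-1) from Cl⁻ sum to -3; with overall charge +0, Fe is +3.
Fe is in group 8, so Fe³⁺ is d⁵ (8 − 3 = 5).
In the high-spin limit (t₂g³ eg²) the orbital term is 0.0Δo = 0 cm⁻¹, with no excess pairing.
For low-spin the configuration is t₂g⁵ eg⁰: orbital energy -2.0 × 12925 = -25850 cm⁻¹, and 2 additional pairs relative to high-spin add 38070 cm⁻¹, giving 12220 cm⁻¹.
Thus E(LS) − E(HS) = 12220 cm⁻¹.

12220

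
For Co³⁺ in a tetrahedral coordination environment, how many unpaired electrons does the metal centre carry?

Co sits in group 9; removing 3 electrons leaves Co³⁺ with 9 − 3 = 6 d electrons.
Tetrahedral fields are weak (Δₜ ≈ 4/9 Δₒ), so electrons fill high-spin.
Configuration: e^3 t2^3, giving 4 unpaired electrons.

4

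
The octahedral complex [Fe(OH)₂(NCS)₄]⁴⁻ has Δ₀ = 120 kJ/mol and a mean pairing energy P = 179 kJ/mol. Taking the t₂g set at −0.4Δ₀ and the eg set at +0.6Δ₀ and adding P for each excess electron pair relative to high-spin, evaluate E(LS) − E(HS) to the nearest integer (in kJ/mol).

Ligand charges: 2×(-1) from OH⁻ and 4×(-1) from NCS⁻ sum to -6; with overall charge -4, Fe is +2.
Fe sits in group 8; removing 2 electrons leaves Fe²⁺ with 8 − 2 = 6 d electrons.
High-spin d⁶ fills as t₂g⁴ eg² with CFSE 4(−0.4) + 2(+0.6) = -0.4Δ₀ = -48 kJ/mol.
Low-spin t₂g⁶ eg⁰ gives -2.4Δ₀ = -288 kJ/mol, but forming 2 extra pairs costs 2P = 358 kJ/mol, so E(LS) = -288 + 358 = 70 kJ/mol.
Thus E(LS) − E(HS) = 118 kJ/mol.

118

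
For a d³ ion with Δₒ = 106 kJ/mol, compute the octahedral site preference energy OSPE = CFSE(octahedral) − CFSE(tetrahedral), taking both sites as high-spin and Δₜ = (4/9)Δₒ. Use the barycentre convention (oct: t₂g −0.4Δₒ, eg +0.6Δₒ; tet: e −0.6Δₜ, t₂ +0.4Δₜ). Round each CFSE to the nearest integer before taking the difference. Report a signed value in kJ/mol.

Octahedral (high-spin): t2g^3 e_g^0, CFSE = 3(−0.4) + 0(+0.6) = -1.2Δₒ = -1.2 × 106 = -127 kJ/mol.
Tetrahedral e^2 t2^1 gives -0.8Δₜ = -0.8 × (4/9) × 106 = -38 kJ/mol.
OSPE = CFSE(oct) − CFSE(tet) = -127 − (-38) = -89 kJ/mol.

-89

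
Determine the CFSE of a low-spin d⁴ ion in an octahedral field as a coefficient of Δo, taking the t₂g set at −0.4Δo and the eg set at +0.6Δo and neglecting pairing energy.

-1.6 Δo

Configuration: t₂g⁴ eg⁰.
CFSE = 4(-0.4Δo) + 0(0.6Δo) = -1.6Δo + 0.0Δo = -1.6Δo.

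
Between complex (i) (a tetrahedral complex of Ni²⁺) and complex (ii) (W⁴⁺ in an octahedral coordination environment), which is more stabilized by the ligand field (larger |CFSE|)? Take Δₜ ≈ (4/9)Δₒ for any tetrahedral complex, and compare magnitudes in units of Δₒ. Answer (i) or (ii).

(i): Ni²⁺: group 10, so d-count = 10 − 2 = 8; With tetrahedral geometry the complex is necessarily high-spin; e^4 t2^4, CFSE = -0.8Δₜ ≈ -0.36Δₒ.
(ii): W⁴⁺: group 6, so d-count = 6 − 4 = 2; For octahedral d² the high- and low-spin configurations coincide; t₂g² eg⁰, CFSE = -0.8Δₒ.
So (ii) has the larger |CFSE|.

(ii)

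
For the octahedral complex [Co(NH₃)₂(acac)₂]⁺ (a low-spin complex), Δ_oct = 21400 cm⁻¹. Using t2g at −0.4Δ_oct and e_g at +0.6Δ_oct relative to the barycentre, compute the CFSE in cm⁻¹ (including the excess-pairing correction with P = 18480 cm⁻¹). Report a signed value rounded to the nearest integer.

-14400

Ligand charges: 2×(+0) from NH₃ and 2×(-1) from acac⁻ sum to -2; with overall charge +1, Co is +3.
Co sits in group 9; removing 3 electrons leaves Co³⁺ with 9 − 3 = 6 d electrons.
Electron filling gives t2g^6 e_g^0.
CFSE(orbital) = 6×(-0.4Δ_oct) + 0×(0.6Δ_oct) = -2.4Δ_oct; with Δ_oct = 21400 cm⁻¹ that is -51360 cm⁻¹.
High-spin d⁶ would be t2g^4 e_g^2 with 1 pair; low-spin has 3, so 2 excess pairs cost +2P = +36960 cm⁻¹.
Overall CFSE = -51360 + 36960 = -14400 cm⁻¹.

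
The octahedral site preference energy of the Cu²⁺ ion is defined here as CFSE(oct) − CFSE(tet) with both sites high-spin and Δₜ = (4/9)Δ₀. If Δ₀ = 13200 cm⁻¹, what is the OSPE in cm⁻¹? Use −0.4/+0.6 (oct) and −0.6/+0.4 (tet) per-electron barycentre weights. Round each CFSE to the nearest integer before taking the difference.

Cu²⁺: group 11, so d-count = 11 − 2 = 9.
In an octahedral site d⁹ (HS) is t2g^6 e_g^3, giving CFSE(oct) = -0.6Δ₀ = -7920 cm⁻¹.
Tetrahedral e^4 t2^5 gives -0.4Δₜ = -0.4 × (4/9) × 13200 = -2347 cm⁻¹.
OSPE = -7920 − (-2347) = -5573 cm⁻¹.

-5573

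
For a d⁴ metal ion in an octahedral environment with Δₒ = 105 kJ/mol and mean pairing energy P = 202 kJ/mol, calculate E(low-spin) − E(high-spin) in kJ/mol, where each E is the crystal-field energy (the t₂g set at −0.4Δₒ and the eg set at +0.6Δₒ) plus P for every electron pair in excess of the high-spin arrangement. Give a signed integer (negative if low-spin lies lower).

97

High-spin d⁴ fills as t₂g³ eg¹ with CFSE 3(−0.4) + 1(+0.6) = -0.6Δₒ = -63 kJ/mol.
Low-spin: t₂g⁴ eg⁰, orbital CFSE = -1.6Δₒ = -168 kJ/mol; plus 1 excess pair × P = +202 kJ/mol; total 34 kJ/mol.
The difference is 34 − (-63) = 97 kJ/mol, so high-spin lies lower.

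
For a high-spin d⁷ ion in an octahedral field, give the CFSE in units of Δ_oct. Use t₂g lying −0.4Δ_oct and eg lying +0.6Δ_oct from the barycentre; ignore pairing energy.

-0.8 Δ_oct

Configuration: t₂g⁵ eg².
CFSE = 5(-0.4Δ_oct) + 2(0.6Δ_oct) = -2.0Δ_oct + 1.2Δ_oct = -0.8Δ_oct.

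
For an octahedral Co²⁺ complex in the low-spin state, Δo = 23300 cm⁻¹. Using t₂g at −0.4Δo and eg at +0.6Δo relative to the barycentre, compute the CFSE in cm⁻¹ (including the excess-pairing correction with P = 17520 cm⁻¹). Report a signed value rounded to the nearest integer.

-24420

Co²⁺: group 9, so d-count = 9 − 2 = 7.
The d⁷ electrons fill as t₂g⁶ eg¹.
CFSE(orbital) = 6×(-0.4Δo) + 1×(0.6Δo) = -1.8Δo; with Δo = 23300 cm⁻¹ that is -41940 cm⁻¹.
High-spin d⁷ would be t₂g⁵ eg² with 2 pairs; low-spin has 3, so 1 excess pair costs +1P = +17520 cm⁻¹.
Net CFSE = -41940 + 17520 = -24420 cm⁻¹.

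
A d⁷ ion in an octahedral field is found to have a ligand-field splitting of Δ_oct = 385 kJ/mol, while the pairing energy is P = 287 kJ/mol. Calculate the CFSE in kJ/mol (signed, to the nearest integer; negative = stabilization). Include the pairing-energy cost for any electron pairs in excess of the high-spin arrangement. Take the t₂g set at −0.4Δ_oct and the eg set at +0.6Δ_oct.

Here Δ_oct > P (385 > 287), so the low-spin state is favoured.
Configuration: t₂g⁶ eg¹.
Orbital CFSE = -1.8Δ_oct = -1.8 × 385 = -693 kJ/mol.
Excess pairs vs high-spin: 3 − 2 = 1; pairing cost = +287 kJ/mol.
Net CFSE = -693 + 287 = -406 kJ/mol.

-406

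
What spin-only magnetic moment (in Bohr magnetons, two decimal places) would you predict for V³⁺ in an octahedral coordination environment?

2.83 Bohr magnetons

V³⁺: group 5, so d-count = 5 − 3 = 2.
For octahedral d² the high- and low-spin configurations coincide.
Configuration: t₂g² eg⁰ → 2 unpaired electrons.
μ(spin-only) = √[2(2+2)] = √8 ≈ 2.83 Bohr magnetons.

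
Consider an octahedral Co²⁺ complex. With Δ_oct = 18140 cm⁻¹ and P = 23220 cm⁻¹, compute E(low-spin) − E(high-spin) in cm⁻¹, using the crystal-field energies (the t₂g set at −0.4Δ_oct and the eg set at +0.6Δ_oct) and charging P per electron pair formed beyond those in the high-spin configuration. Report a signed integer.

Co²⁺: group 9, so d-count = 9 − 2 = 7.
High-spin: t₂g⁵ eg², CFSE = -0.8Δ_oct = -14512 cm⁻¹.
Low-spin t₂g⁶ eg¹ gives -1.8Δ_oct = -32652 cm⁻¹, but forming 1 extra pair costs 1P = 23220 cm⁻¹, so E(LS) = -32652 + 23220 = -9432 cm⁻¹.
Thus E(LS) − E(HS) = 5080 cm⁻¹.

5080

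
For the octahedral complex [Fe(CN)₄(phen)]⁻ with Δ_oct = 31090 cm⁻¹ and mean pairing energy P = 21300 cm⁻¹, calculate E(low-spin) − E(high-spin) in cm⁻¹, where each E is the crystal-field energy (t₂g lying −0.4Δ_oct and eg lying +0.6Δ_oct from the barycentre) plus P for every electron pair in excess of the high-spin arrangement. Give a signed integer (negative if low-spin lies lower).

-19580

Ligand charges: 4×(-1) from CN⁻ and 1×(+0) from phen sum to -4; with overall charge -1, Fe is +3.
Fe³⁺: group 8, so d-count = 8 − 3 = 5.
High-spin: t₂g³ eg², CFSE = 0.0Δ_oct = 0 cm⁻¹.
Low-spin t₂g⁵ eg⁰ gives -2.0Δ_oct = -62180 cm⁻¹, but forming 2 extra pairs costs 2P = 42600 cm⁻¹, so E(LS) = -62180 + 42600 = -19580 cm⁻¹.
Thus E(LS) − E(HS) = -19580 cm⁻¹.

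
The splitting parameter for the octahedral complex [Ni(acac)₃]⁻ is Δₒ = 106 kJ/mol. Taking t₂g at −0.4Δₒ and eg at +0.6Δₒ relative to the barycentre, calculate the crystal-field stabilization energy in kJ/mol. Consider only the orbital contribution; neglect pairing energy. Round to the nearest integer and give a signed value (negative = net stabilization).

Each acac⁻ contributes -1; 3 × (-1) = -3. With overall charge -1, Ni is in the +2 oxidation state.
Ni is in group 10, so Ni²⁺ is d⁸ (10 − 2 = 8).
For octahedral d⁸ the high- and low-spin configurations coincide.
Configuration: t₂g⁶ eg².
The orbital stabilization is -1.2Δₒ = -1.2 × 106 = -127 kJ/mol.

-127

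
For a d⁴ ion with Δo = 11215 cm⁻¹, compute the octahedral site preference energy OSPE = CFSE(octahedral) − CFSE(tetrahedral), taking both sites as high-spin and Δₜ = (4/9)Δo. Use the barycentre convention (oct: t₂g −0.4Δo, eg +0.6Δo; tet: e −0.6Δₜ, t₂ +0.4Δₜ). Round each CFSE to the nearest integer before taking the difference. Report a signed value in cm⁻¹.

Octahedral high-spin t₂g³ eg¹: CFSE = -0.6 × 11215 = -6729 cm⁻¹.
In a tetrahedral site the filling is e² t₂²: CFSE(tet) = -0.4Δₜ = -0.4 × (4/9)(11215) = -1994 cm⁻¹.
OSPE = CFSE(oct) − CFSE(tet) = -6729 − (-1994) = -4735 cm⁻¹.

-4735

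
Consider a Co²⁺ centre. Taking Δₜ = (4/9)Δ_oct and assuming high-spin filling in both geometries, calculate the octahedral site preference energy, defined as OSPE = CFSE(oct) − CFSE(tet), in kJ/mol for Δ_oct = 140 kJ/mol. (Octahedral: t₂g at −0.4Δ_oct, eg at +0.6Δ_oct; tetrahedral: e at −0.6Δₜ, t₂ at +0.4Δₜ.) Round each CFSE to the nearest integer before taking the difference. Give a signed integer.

Co sits in group 9; removing 2 electrons leaves Co²⁺ with 9 − 2 = 7 d electrons.
Octahedral high-spin t₂g⁵ eg²: CFSE = -0.8 × 140 = -112 kJ/mol.
Tetrahedral e⁴ t₂³ gives -1.2Δₜ = -1.2 × (4/9) × 140 = -75 kJ/mol.
OSPE = CFSE(oct) − CFSE(tet) = -112 − (-75) = -37 kJ/mol.

-37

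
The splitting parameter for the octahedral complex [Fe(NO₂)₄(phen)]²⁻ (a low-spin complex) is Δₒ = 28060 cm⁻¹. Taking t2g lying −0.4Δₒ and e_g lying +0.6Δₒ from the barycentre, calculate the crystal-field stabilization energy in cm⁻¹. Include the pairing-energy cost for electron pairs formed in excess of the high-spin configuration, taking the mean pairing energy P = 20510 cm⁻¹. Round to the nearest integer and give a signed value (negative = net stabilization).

Ligand charges: 4×(-1) from NO₂⁻ and 1×(+0) from phen sum to -4; with overall charge -2, Fe is +2.
Fe²⁺: group 8, so d-count = 8 − 2 = 6.
Electron filling gives t2g^6 e_g^0.
The orbital stabilization is -2.4Δₒ = -2.4 × 28060 = -67344 cm⁻¹.
Relative to high-spin t2g^4 e_g^2 (1 paired), the low-spin configuration has 2 additional pairs, contributing +2 × 20510 = +41020 cm⁻¹.
Combining: -67344 + 41020 = -26324 cm⁻¹.

-26324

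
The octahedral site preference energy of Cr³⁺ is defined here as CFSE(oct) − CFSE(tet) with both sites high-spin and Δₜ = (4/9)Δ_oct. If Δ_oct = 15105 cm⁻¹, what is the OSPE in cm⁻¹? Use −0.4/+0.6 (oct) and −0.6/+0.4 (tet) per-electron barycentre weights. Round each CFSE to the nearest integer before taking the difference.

-12755

Cr³⁺: group 6, so d-count = 6 − 3 = 3.
Octahedral (high-spin): t₂g³ eg⁰, CFSE = 3(−0.4) + 0(+0.6) = -1.2Δ_oct = -1.2 × 15105 = -18126 cm⁻¹.
Tetrahedral e² t₂¹ gives -0.8Δₜ = -0.8 × (4/9) × 15105 = -5371 cm⁻¹.
OSPE = CFSE(oct) − CFSE(tet) = -18126 − (-5371) = -12755 cm⁻¹.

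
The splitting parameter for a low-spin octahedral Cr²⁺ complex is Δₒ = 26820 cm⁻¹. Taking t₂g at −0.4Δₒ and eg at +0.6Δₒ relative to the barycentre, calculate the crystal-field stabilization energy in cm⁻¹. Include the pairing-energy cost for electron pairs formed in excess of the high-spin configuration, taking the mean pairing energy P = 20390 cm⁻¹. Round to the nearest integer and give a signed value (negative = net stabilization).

-22522

Cr sits in group 6; removing 2 electrons leaves Cr²⁺ with 6 − 2 = 4 d electrons.
Electron filling gives t₂g⁴ eg⁰.
Orbital CFSE = 4(-0.4) + 0(0.6) = -1.6Δₒ = -1.6 × 26820 = -42912 cm⁻¹.
Pairing penalty: 1 pair vs 0 in the high-spin reference → 1 extra × P = 20390 cm⁻¹.
Net CFSE = -42912 + 20390 = -22522 cm⁻¹.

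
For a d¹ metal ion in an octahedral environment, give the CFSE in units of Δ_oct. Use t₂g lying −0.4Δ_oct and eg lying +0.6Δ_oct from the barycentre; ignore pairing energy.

Configuration: t₂g¹ eg⁰.
CFSE = 1(-0.4Δ_oct) + 0(0.6Δ_oct) = -0.4Δ_oct + 0.0Δ_oct = -0.4Δ_oct.

-0.4 Δ_oct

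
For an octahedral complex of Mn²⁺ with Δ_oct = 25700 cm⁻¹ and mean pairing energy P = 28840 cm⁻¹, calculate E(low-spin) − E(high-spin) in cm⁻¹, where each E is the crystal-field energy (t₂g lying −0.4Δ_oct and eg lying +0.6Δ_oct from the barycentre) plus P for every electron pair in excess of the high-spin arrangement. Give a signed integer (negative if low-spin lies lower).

Mn²⁺: group 7, so d-count = 7 − 2 = 5.
High-spin: t₂g³ eg², CFSE = 0.0Δ_oct = 0 cm⁻¹.
Low-spin t₂g⁵ eg⁰ gives -2.0Δ_oct = -51400 cm⁻¹, but forming 2 extra pairs costs 2P = 57680 cm⁻¹, so E(LS) = -51400 + 57680 = 6280 cm⁻¹.
Thus E(LS) − E(HS) = 6280 cm⁻¹.

6280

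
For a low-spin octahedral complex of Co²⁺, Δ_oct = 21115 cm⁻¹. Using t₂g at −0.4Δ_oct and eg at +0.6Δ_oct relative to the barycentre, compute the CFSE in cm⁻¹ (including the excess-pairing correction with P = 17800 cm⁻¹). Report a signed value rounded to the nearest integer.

Co is in group 9, so Co²⁺ is d⁷ (9 − 2 = 7).
Electron filling gives t₂g⁶ eg¹.
Orbital CFSE = 6(-0.4) + 1(0.6) = -1.8Δ_oct = -1.8 × 21115 = -38007 cm⁻¹.
Relative to high-spin t₂g⁵ eg² (2 paired), the low-spin configuration has 1 additional pair, contributing +1 × 17800 = +17800 cm⁻¹.
Combining: -38007 + 17800 = -20207 cm⁻¹.

-20207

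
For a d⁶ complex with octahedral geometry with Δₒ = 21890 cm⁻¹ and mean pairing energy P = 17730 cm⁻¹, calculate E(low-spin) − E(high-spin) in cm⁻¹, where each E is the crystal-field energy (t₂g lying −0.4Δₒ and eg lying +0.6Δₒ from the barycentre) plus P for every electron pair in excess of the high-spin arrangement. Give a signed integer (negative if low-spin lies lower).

High-spin: t₂g⁴ eg², CFSE = -0.4Δₒ = -8756 cm⁻¹.
Low-spin: t₂g⁶ eg⁰, orbital CFSE = -2.4Δₒ = -52536 cm⁻¹; plus 2 excess pairs × P = +35460 cm⁻¹; total -17076 cm⁻¹.
E(LS) − E(HS) = -17076 − (-8756) = -8320 cm⁻¹.

-8320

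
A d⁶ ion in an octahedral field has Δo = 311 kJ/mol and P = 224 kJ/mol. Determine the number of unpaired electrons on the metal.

With Δo > P the complex is low-spin.
That gives t2g^6 e_g^0.
Unpaired electrons: 0.

0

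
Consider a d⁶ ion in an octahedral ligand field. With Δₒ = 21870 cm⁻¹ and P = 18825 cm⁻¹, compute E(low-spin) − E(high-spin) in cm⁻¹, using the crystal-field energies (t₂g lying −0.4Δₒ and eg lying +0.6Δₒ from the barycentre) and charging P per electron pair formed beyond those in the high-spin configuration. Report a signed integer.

-6090

In the high-spin limit (t₂g⁴ eg²) the orbital term is -0.4Δₒ = -8748 cm⁻¹, with no excess pairing.
Low-spin: t₂g⁶ eg⁰, orbital CFSE = -2.4Δₒ = -52488 cm⁻¹; plus 2 excess pairs × P = +37650 cm⁻¹; total -14838 cm⁻¹.
E(LS) − E(HS) = -14838 − (-8748) = -6090 cm⁻¹.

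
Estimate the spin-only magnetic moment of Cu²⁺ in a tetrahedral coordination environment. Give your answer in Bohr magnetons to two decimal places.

1.73 Bohr magnetons

Cu sits in group 11; removing 2 electrons leaves Cu²⁺ with 11 − 2 = 9 d electrons.
With tetrahedral geometry the complex is necessarily high-spin.
Configuration: e^4 t2^5 → 1 unpaired electron.
μ(spin-only) = √[1(1+2)] = √3 ≈ 1.73 Bohr magnetons.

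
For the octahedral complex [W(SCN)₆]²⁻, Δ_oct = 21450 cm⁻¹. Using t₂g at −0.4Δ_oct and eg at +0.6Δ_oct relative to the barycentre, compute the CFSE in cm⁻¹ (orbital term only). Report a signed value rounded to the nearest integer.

-17160

Each SCN⁻ contributes -1; 6 × (-1) = -6. With overall charge -2, W is in the +4 oxidation state.
Group 6 minus oxidation state +4 gives a d² configuration for W⁴⁺.
For octahedral d² the high- and low-spin configurations coincide.
Configuration: t₂g² eg⁰.
The orbital stabilization is -0.8Δ_oct = -0.8 × 21450 = -17160 cm⁻¹.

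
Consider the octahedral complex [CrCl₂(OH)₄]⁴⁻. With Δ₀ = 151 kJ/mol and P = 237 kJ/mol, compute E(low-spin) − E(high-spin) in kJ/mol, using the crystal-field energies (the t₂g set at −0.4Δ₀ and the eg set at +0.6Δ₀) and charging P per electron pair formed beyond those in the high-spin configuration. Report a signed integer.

Ligand charges: 2×(-1) from Cl⁻ and 4×(-1) from OH⁻ sum to -6; with overall charge -4, Cr is +2.
Cr sits in group 6; removing 2 electrons leaves Cr²⁺ with 6 − 2 = 4 d electrons.
In the high-spin limit (t₂g³ eg¹) the orbital term is -0.6Δ₀ = -91 kJ/mol, with no excess pairing.
Low-spin t₂g⁴ eg⁰ gives -1.6Δ₀ = -242 kJ/mol, but forming 1 extra pair costs 1P = 237 kJ/mol, so E(LS) = -242 + 237 = -5 kJ/mol.
Thus E(LS) − E(HS) = 86 kJ/mol.

86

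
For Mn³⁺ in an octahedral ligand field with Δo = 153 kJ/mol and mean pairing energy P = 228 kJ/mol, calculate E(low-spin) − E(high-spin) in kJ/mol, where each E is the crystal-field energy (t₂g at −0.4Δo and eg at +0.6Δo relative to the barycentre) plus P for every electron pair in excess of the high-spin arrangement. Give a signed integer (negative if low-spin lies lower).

75

Mn is in group 7, so Mn³⁺ is d⁴ (7 − 3 = 4).
High-spin: t₂g³ eg¹, CFSE = -0.6Δo = -92 kJ/mol.
Low-spin: t₂g⁴ eg⁰, orbital CFSE = -1.6Δo = -245 kJ/mol; plus 1 excess pair × P = +228 kJ/mol; total -17 kJ/mol.
The difference is -17 − (-92) = 75 kJ/mol, so high-spin lies lower.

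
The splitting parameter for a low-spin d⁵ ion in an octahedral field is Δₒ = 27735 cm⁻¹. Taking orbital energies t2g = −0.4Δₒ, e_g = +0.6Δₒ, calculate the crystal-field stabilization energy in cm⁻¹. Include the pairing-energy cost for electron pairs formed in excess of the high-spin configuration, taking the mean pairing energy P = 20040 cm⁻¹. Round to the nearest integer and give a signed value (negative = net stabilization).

-15390

Configuration: t2g^5 e_g^0.
CFSE(orbital) = 5×(-0.4Δₒ) + 0×(0.6Δₒ) = -2.0Δₒ; with Δₒ = 27735 cm⁻¹ that is -55470 cm⁻¹.
Pairing penalty: 2 pairs vs 0 in the high-spin reference → 2 extra × P = 40080 cm⁻¹.
Overall CFSE = -55470 + 40080 = -15390 cm⁻¹.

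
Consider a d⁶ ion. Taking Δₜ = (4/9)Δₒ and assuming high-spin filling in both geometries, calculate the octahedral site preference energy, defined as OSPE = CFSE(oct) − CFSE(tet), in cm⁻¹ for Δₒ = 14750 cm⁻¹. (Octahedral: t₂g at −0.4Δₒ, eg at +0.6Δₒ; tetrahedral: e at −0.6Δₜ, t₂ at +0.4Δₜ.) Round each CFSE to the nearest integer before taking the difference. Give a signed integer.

Octahedral (high-spin): t₂g⁴ eg², CFSE = 4(−0.4) + 2(+0.6) = -0.4Δₒ = -0.4 × 14750 = -5900 cm⁻¹.
Tetrahedral: e³ t₂³, CFSE = 3(−0.6) + 3(+0.4) = -0.6Δₜ = -0.6 × (4/9) × 14750 = -3933 cm⁻¹.
OSPE = CFSE(oct) − CFSE(tet) = -5900 − (-3933) = -1967 cm⁻¹.

-1967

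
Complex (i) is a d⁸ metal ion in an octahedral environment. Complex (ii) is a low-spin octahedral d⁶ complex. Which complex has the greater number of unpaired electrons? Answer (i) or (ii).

(i)

(i): t2g^6 e_g^2 → 2 unpaired.
(ii): t₂g⁶ eg⁰ → 0 unpaired.
So (i) has more unpaired electrons.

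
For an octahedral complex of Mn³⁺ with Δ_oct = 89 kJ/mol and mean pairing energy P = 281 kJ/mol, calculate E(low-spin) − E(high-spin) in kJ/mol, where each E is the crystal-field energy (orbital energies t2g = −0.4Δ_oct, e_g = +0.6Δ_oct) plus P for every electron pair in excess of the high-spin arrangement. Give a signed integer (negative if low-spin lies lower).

Mn is in group 7, so Mn³⁺ is d⁴ (7 − 3 = 4).
High-spin d⁴ fills as t2g^3 e_g^1 with CFSE 3(−0.4) + 1(+0.6) = -0.6Δ_oct = -53 kJ/mol.
Low-spin t2g^4 e_g^0 gives -1.6Δ_oct = -142 kJ/mol, but forming 1 extra pair costs 1P = 281 kJ/mol, so E(LS) = -142 + 281 = 139 kJ/mol.
E(LS) − E(HS) = 139 − (-53) = 192 kJ/mol.

192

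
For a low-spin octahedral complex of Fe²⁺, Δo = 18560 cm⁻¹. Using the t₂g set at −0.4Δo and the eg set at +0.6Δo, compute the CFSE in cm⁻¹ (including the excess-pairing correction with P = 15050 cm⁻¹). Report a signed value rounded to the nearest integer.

Fe²⁺: group 8, so d-count = 8 − 2 = 6.
Configuration: t₂g⁶ eg⁰.
Orbital CFSE = 6(-0.4) + 0(0.6) = -2.4Δo = -2.4 × 18560 = -44544 cm⁻¹.
Pairing penalty: 3 pairs vs 1 in the high-spin reference → 2 extra × P = 30100 cm⁻¹.
Combining: -44544 + 30100 = -14444 cm⁻¹.

-14444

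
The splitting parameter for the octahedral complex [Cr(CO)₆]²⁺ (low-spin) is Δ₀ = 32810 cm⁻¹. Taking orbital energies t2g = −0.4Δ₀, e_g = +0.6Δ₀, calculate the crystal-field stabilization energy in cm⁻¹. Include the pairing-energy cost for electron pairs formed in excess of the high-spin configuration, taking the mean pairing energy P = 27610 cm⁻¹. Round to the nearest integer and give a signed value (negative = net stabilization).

CO is neutral, so the +2 overall charge sits on Cr: oxidation state +2.
Group 6 minus oxidation state +2 gives a d⁴ configuration for Cr²⁺.
Configuration: t2g^4 e_g^0.
CFSE(orbital) = 4×(-0.4Δ₀) + 0×(0.6Δ₀) = -1.6Δ₀; with Δ₀ = 32810 cm⁻¹ that is -52496 cm⁻¹.
Pairing penalty: 1 pair vs 0 in the high-spin reference → 1 extra × P = 27610 cm⁻¹.
Overall CFSE = -52496 + 27610 = -24886 cm⁻¹.

-24886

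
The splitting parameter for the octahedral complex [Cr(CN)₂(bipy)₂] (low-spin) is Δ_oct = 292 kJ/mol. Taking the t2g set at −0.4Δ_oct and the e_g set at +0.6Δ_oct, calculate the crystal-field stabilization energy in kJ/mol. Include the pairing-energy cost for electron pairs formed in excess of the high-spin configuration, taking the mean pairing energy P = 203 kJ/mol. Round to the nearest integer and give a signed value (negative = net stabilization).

Ligand charges: 2×(-1) from CN⁻ and 2×(+0) from bipy sum to -2; with overall charge +0, Cr is +2.
Cr is in group 6, so Cr²⁺ is d⁴ (6 − 2 = 4).
The d⁴ electrons fill as t2g^4 e_g^0.
Orbital CFSE = 4(-0.4) + 0(0.6) = -1.6Δ_oct = -1.6 × 292 = -467 kJ/mol.
High-spin d⁴ would be t2g^3 e_g^1 with 0 pairs; low-spin has 1, so 1 excess pair costs +1P = +203 kJ/mol.
Net CFSE = -467 + 203 = -264 kJ/mol.

-264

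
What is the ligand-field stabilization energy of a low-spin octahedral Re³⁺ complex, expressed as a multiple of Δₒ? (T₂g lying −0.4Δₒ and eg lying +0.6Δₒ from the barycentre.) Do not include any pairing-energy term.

Re³⁺: group 7, so d-count = 7 − 3 = 4.
Configuration: t₂g⁴ eg⁰.
CFSE = 4(-0.4Δₒ) + 0(0.6Δₒ) = -1.6Δₒ + 0.0Δₒ = -1.6Δₒ.

-1.6 Δₒ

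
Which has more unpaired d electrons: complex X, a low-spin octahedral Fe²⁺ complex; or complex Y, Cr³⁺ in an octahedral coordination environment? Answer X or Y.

X: Fe²⁺: group 8, so d-count = 8 − 2 = 6; t₂g⁶ eg⁰ → 0 unpaired.
Y: Cr is in group 6, so Cr³⁺ is d³ (6 − 3 = 3); t₂g³ eg⁰ → 3 unpaired.
So Y has more unpaired electrons.

Y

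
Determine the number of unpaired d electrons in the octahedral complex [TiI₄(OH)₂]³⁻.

Ligand charges: 4×(-1) from I⁻ and 2×(-1) from OH⁻ sum to -6; with overall charge -3, Ti is +3.
Ti³⁺: group 4, so d-count = 4 − 3 = 1.
Configuration: t2g^1 e_g^0, giving 1 unpaired electron.

1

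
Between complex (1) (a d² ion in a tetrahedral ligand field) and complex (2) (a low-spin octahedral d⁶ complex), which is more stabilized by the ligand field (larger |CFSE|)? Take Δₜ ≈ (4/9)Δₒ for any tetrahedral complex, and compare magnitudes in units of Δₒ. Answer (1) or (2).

(1): With tetrahedral geometry the complex is necessarily high-spin; e² t₂⁰, CFSE = -1.2Δₜ ≈ -0.53Δₒ.
(2): t2g^6 e_g^0, CFSE = -2.4Δₒ.
So (2) has the larger |CFSE|.

(2)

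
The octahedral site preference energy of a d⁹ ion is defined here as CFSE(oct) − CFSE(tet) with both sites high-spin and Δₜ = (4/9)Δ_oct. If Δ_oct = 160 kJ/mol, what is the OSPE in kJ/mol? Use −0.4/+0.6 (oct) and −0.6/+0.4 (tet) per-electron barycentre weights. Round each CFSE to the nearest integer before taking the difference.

Octahedral (high-spin): t₂g⁶ eg³, CFSE = 6(−0.4) + 3(+0.6) = -0.6Δ_oct = -0.6 × 160 = -96 kJ/mol.
In a tetrahedral site the filling is e⁴ t₂⁵: CFSE(tet) = -0.4Δₜ = -0.4 × (4/9)(160) = -28 kJ/mol.
OSPE = CFSE(oct) − CFSE(tet) = -96 − (-28) = -68 kJ/mol.

-68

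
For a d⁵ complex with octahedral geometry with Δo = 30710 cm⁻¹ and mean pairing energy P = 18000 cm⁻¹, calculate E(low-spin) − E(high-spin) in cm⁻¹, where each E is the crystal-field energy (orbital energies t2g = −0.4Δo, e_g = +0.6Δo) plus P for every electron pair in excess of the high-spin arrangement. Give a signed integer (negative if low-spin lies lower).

-25420

High-spin d⁵ fills as t2g^3 e_g^2 with CFSE 3(−0.4) + 2(+0.6) = 0.0Δo = 0 cm⁻¹.
Low-spin t2g^5 e_g^0 gives -2.0Δo = -61420 cm⁻¹, but forming 2 extra pairs costs 2P = 36000 cm⁻¹, so E(LS) = -61420 + 36000 = -25420 cm⁻¹.
E(LS) − E(HS) = -25420 − (0) = -25420 cm⁻¹.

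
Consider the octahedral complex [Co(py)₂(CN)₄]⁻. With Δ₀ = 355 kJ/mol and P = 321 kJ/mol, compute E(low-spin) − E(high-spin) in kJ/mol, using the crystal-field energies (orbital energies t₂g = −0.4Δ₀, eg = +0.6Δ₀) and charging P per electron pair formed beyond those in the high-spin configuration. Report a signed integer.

Ligand charges: 2×(+0) from py and 4×(-1) from CN⁻ sum to -4; with overall charge -1, Co is +3.
Co³⁺: group 9, so d-count = 9 − 3 = 6.
High-spin: t₂g⁴ eg², CFSE = -0.4Δ₀ = -142 kJ/mol.
For low-spin the configuration is t₂g⁶ eg⁰: orbital energy -2.4 × 355 = -852 kJ/mol, and 2 additional pairs relative to high-spin add 642 kJ/mol, giving -210 kJ/mol.
The difference is -210 − (-142) = -68 kJ/mol, so low-spin lies lower.

-68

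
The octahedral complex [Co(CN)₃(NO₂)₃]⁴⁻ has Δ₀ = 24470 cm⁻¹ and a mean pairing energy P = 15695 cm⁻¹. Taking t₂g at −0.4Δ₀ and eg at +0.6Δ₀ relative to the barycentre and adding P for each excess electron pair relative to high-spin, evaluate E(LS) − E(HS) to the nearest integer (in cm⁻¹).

Ligand charges: 3×(-1) from CN⁻ and 3×(-1) from NO₂⁻ sum to -6; with overall charge -4, Co is +2.
Co is in group 9, so Co²⁺ is d⁷ (9 − 2 = 7).
In the high-spin limit (t₂g⁵ eg²) the orbital term is -0.8Δ₀ = -19576 cm⁻¹, with no excess pairing.
Low-spin: t₂g⁶ eg¹, orbital CFSE = -1.8Δ₀ = -44046 cm⁻¹; plus 1 excess pair × P = +15695 cm⁻¹; total -28351 cm⁻¹.
Thus E(LS) − E(HS) = -8775 cm⁻¹.

-8775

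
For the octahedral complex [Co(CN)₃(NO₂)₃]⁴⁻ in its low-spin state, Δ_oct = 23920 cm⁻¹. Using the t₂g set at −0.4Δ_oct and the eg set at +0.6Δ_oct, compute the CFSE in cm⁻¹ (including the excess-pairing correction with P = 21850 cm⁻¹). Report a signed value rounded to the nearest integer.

-21206

Ligand charges: 3×(-1) from CN⁻ and 3×(-1) from NO₂⁻ sum to -6; with overall charge -4, Co is +2.
Co is in group 9, so Co²⁺ is d⁷ (9 − 2 = 7).
The d⁷ electrons fill as t₂g⁶ eg¹.
CFSE(orbital) = 6×(-0.4Δ_oct) + 1×(0.6Δ_oct) = -1.8Δ_oct; with Δ_oct = 23920 cm⁻¹ that is -43056 cm⁻¹.
Pairing penalty: 3 pairs vs 2 in the high-spin reference → 1 extra × P = 21850 cm⁻¹.
Combining: -43056 + 21850 = -21206 cm⁻¹.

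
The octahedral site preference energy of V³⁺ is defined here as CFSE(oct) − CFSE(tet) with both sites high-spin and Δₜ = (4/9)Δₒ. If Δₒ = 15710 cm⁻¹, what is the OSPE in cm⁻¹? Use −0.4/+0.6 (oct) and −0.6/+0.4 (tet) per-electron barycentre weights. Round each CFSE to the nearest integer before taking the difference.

-4189

Group 5 minus oxidation state +3 gives a d² configuration for V³⁺.
Octahedral (high-spin): t₂g² eg⁰, CFSE = 2(−0.4) + 0(+0.6) = -0.8Δₒ = -0.8 × 15710 = -12568 cm⁻¹.
In a tetrahedral site the filling is e² t₂⁰: CFSE(tet) = -1.2Δₜ = -1.2 × (4/9)(15710) = -8379 cm⁻¹.
OSPE = -12568 − (-8379) = -4189 cm⁻¹.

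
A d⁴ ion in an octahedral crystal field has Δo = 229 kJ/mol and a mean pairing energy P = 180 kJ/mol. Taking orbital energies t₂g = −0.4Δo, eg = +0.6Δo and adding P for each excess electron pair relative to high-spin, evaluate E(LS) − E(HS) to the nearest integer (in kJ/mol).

-49

In the high-spin limit (t₂g³ eg¹) the orbital term is -0.6Δo = -137 kJ/mol, with no excess pairing.
For low-spin the configuration is t₂g⁴ eg⁰: orbital energy -1.6 × 229 = -366 kJ/mol, and 1 additional pair relative to high-spin adds 180 kJ/mol, giving -186 kJ/mol.
Thus E(LS) − E(HS) = -49 kJ/mol.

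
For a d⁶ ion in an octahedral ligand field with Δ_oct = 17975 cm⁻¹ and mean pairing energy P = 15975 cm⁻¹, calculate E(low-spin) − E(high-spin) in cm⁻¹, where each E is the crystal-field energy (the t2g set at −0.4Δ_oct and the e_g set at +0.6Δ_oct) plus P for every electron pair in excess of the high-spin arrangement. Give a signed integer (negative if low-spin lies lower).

-4000

High-spin d⁶ fills as t2g^4 e_g^2 with CFSE 4(−0.4) + 2(+0.6) = -0.4Δ_oct = -7190 cm⁻¹.
Low-spin t2g^6 e_g^0 gives -2.4Δ_oct = -43140 cm⁻¹, but forming 2 extra pairs costs 2P = 31950 cm⁻¹, so E(LS) = -43140 + 31950 = -11190 cm⁻¹.
Thus E(LS) − E(HS) = -4000 cm⁻¹.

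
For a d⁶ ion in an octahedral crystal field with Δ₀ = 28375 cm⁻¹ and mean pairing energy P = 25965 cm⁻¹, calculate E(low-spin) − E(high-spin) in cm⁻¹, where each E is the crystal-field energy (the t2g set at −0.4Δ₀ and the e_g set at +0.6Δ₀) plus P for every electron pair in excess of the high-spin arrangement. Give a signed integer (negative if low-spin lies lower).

-4820

High-spin: t2g^4 e_g^2, CFSE = -0.4Δ₀ = -11350 cm⁻¹.
Low-spin t2g^6 e_g^0 gives -2.4Δ₀ = -68100 cm⁻¹, but forming 2 extra pairs costs 2P = 51930 cm⁻¹, so E(LS) = -68100 + 51930 = -16170 cm⁻¹.
E(LS) − E(HS) = -16170 − (-11350) = -4820 cm⁻¹.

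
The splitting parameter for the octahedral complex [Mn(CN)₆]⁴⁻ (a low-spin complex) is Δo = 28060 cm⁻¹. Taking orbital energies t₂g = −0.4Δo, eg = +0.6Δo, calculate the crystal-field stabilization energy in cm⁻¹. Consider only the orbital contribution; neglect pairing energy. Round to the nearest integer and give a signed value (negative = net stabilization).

-56120

Each CN⁻ contributes -1; 6 × (-1) = -6. With overall charge -4, Mn is in the +2 oxidation state.
Mn is in group 7, so Mn²⁺ is d⁵ (7 − 2 = 5).
Configuration: t₂g⁵ eg⁰.
CFSE(orbital) = 5×(-0.4Δo) + 0×(0.6Δo) = -2.0Δo; with Δo = 28060 cm⁻¹ that is -56120 cm⁻¹.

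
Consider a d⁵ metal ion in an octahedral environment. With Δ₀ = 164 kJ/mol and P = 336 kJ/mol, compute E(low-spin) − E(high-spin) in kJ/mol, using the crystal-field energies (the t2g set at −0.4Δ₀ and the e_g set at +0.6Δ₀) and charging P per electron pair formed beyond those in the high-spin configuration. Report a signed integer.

344

In the high-spin limit (t2g^3 e_g^2) the orbital term is 0.0Δ₀ = 0 kJ/mol, with no excess pairing.
Low-spin t2g^5 e_g^0 gives -2.0Δ₀ = -328 kJ/mol, but forming 2 extra pairs costs 2P = 672 kJ/mol, so E(LS) = -328 + 672 = 344 kJ/mol.
E(LS) − E(HS) = 344 − (0) = 344 kJ/mol.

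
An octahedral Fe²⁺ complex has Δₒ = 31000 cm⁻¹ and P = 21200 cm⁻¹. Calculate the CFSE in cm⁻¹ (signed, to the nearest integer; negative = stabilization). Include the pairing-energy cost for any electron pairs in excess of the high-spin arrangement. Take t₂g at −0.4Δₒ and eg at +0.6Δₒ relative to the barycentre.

-32000

Fe sits in group 8; removing 2 electrons leaves Fe²⁺ with 8 − 2 = 6 d electrons.
With Δₒ > P the complex is low-spin.
Filling d⁶ accordingly: t₂g⁶ eg⁰.
Orbital CFSE = -2.4Δₒ = -2.4 × 31000 = -74400 cm⁻¹.
Excess pairs vs high-spin: 3 − 1 = 2; pairing cost = +42400 cm⁻¹.
Net CFSE = -74400 + 42400 = -32000 cm⁻¹.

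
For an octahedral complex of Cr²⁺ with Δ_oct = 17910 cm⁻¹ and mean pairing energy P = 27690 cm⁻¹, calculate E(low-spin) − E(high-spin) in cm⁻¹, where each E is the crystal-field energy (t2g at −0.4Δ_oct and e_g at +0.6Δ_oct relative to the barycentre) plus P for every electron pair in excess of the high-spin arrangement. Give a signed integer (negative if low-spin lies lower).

9780

Cr²⁺: group 6, so d-count = 6 − 2 = 4.
High-spin: t2g^3 e_g^1, CFSE = -0.6Δ_oct = -10746 cm⁻¹.
Low-spin: t2g^4 e_g^0, orbital CFSE = -1.6Δ_oct = -28656 cm⁻¹; plus 1 excess pair × P = +27690 cm⁻¹; total -966 cm⁻¹.
Thus E(LS) − E(HS) = 9780 cm⁻¹.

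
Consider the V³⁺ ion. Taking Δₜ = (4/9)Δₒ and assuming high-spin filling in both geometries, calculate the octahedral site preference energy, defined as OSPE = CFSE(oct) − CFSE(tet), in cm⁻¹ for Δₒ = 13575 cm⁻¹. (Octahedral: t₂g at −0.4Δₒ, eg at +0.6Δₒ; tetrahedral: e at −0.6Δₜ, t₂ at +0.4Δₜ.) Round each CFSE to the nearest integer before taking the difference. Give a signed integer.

-3620

V is in group 5, so V³⁺ is d² (5 − 3 = 2).
In an octahedral site d² (HS) is t₂g² eg⁰, giving CFSE(oct) = -0.8Δₒ = -10860 cm⁻¹.
Tetrahedral e² t₂⁰ gives -1.2Δₜ = -1.2 × (4/9) × 13575 = -7240 cm⁻¹.
OSPE = CFSE(oct) − CFSE(tet) = -10860 − (-7240) = -3620 cm⁻¹.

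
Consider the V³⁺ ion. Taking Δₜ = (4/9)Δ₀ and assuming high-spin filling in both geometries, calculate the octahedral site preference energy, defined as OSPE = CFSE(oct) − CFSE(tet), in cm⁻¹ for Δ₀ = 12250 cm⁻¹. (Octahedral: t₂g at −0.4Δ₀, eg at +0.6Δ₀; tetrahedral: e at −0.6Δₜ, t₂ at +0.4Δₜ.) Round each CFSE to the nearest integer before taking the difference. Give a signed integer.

V³⁺: group 5, so d-count = 5 − 3 = 2.
Octahedral (high-spin): t2g^2 e_g^0, CFSE = 2(−0.4) + 0(+0.6) = -0.8Δ₀ = -0.8 × 12250 = -9800 cm⁻¹.
Tetrahedral e^2 t2^0 gives -1.2Δₜ = -1.2 × (4/9) × 12250 = -6533 cm⁻¹.
Subtracting, OSPE = -9800 − (-6533) = -3267 cm⁻¹.

-3267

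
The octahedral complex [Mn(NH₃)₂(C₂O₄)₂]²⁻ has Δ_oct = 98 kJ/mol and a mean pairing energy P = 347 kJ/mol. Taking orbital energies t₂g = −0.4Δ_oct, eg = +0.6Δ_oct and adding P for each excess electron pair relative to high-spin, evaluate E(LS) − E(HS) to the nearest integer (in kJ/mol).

Ligand charges: 2×(+0) from NH₃ and 2×(-2) from C₂O₄²⁻ sum to -4; with overall charge -2, Mn is +2.
Mn sits in group 7; removing 2 electrons leaves Mn²⁺ with 7 − 2 = 5 d electrons.
High-spin: t₂g³ eg², CFSE = 0.0Δ_oct = 0 kJ/mol.
Low-spin: t₂g⁵ eg⁰, orbital CFSE = -2.0Δ_oct = -196 kJ/mol; plus 2 excess pairs × P = +694 kJ/mol; total 498 kJ/mol.
Thus E(LS) − E(HS) = 498 kJ/mol.

498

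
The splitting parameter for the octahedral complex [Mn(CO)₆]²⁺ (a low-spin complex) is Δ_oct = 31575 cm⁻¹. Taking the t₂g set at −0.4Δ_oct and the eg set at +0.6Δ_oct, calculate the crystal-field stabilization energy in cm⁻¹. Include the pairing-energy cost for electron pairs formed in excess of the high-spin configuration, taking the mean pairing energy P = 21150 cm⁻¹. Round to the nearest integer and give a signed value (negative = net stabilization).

CO is neutral, so the +2 overall charge sits on Mn: oxidation state +2.
Mn²⁺: group 7, so d-count = 7 − 2 = 5.
The d⁵ electrons fill as t₂g⁵ eg⁰.
The orbital stabilization is -2.0Δ_oct = -2.0 × 31575 = -63150 cm⁻¹.
Relative to high-spin t₂g³ eg² (0 paired), the low-spin configuration has 2 additional pairs, contributing +2 × 21150 = +42300 cm⁻¹.
Combining: -63150 + 42300 = -20850 cm⁻¹.

-20850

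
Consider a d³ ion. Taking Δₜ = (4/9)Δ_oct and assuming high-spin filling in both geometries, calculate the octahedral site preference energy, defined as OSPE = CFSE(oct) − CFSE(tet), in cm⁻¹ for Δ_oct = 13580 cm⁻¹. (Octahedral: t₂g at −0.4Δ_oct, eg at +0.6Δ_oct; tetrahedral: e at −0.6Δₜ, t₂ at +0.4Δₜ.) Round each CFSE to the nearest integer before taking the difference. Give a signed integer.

-11468

Octahedral (high-spin): t₂g³ eg⁰, CFSE = 3(−0.4) + 0(+0.6) = -1.2Δ_oct = -1.2 × 13580 = -16296 cm⁻¹.
In a tetrahedral site the filling is e² t₂¹: CFSE(tet) = -0.8Δₜ = -0.8 × (4/9)(13580) = -4828 cm⁻¹.
OSPE = CFSE(oct) − CFSE(tet) = -16296 − (-4828) = -11468 cm⁻¹.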